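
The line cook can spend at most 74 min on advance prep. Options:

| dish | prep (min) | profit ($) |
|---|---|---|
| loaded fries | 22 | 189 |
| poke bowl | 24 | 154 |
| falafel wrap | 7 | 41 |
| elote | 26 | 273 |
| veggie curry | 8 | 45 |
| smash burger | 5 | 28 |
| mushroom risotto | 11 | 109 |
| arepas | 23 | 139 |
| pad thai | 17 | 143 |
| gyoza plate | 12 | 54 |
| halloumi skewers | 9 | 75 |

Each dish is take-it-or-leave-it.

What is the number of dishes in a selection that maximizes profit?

Optimal total is 680.
One optimal bundle: loaded fries + elote + pad thai + halloumi skewers (74 min).
Any selection reaching 680 contains exactly 4 dishes.

4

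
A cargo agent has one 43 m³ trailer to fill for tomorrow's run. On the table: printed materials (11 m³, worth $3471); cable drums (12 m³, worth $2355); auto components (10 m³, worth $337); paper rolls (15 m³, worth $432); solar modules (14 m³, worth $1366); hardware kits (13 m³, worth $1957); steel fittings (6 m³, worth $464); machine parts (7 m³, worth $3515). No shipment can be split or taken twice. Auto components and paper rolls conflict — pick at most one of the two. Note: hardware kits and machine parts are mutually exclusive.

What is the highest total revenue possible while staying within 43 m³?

9805

Best packing: printed materials + cable drums + steel fittings + machine parts — 36 m³, 9805 total.
Nothing else feasible within 43 m³ beats 9805.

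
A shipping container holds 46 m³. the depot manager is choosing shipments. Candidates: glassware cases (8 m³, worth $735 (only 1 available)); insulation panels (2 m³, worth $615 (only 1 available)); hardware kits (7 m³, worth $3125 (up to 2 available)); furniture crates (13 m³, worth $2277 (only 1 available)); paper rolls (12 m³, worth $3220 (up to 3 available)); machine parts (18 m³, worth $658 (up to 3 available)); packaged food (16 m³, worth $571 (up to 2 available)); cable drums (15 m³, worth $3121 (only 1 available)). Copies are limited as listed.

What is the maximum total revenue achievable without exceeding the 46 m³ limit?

13425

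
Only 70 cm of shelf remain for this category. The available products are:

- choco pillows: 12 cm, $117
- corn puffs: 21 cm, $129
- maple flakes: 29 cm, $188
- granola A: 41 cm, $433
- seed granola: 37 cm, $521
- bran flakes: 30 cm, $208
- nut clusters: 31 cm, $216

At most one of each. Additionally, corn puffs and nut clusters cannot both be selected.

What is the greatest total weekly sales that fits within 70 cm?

By weekly sales per cm: seed granola 14.08, granola A 10.56, choco pillows 9.75, nut clusters 6.97 lead.
Choco pillows + corn puffs + seed granola uses 70 of the 70 cm and totals 767.

767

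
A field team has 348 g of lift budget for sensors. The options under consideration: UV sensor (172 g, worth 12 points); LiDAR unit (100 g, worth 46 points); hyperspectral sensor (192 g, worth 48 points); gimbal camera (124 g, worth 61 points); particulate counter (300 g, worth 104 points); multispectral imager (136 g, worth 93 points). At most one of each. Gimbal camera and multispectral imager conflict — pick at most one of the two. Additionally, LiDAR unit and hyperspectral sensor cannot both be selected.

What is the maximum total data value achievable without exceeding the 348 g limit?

141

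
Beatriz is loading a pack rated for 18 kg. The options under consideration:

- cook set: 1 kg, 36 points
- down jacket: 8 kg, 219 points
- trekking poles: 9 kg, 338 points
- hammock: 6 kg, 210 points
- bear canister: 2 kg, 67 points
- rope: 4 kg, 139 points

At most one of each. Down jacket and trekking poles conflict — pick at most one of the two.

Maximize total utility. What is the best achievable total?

651

Ranking by ratio (utility/kg): trekking poles 37.56, cook set 36.00, hammock 35.00.
Cook set + trekking poles + hammock + bear canister uses 18 of the 18 kg and totals 651.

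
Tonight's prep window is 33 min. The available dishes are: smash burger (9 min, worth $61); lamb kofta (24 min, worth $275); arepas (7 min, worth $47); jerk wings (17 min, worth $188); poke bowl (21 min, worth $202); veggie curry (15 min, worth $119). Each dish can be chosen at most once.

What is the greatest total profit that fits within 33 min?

Smash burger + lamb kofta uses 33 of the 33 min and totals 336.

336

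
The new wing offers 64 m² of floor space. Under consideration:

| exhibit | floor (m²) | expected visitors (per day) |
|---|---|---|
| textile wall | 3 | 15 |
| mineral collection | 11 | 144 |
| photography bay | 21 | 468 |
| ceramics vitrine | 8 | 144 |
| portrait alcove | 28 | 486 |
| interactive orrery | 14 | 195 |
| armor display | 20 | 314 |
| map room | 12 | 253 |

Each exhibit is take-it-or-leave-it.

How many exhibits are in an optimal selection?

4

The maximum expected visitors within 64 m² is 1222.
textile wall + photography bay + portrait alcove + map room hits 1222 at 64 m².
Any selection reaching 1222 contains exactly 4 exhibits.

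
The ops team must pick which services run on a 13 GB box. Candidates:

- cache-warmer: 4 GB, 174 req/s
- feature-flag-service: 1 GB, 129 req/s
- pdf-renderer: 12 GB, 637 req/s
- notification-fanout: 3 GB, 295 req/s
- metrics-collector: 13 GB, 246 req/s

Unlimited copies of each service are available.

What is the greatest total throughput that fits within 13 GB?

Density check — feature-flag-service 129.00, notification-fanout 98.33, pdf-renderer 53.08, cache-warmer 43.50 are the best per GB.
13×feature-flag-service uses 13 of the 13 GB and totals 1677.

1677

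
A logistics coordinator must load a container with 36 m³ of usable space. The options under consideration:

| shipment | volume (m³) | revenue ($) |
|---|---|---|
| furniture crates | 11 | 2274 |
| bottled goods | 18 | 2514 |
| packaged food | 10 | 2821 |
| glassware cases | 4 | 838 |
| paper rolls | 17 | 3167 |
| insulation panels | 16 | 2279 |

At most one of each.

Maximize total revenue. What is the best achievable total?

6826

Ranking by ratio (revenue/m³): packaged food 282.10, glassware cases 209.50, furniture crates 206.73.
Greedy by ratio would take furniture crates + packaged food + glassware cases: 25 m³ used, total 5933.
Dropping furniture crates frees 11 m³; slotting in paper rolls (17 m³) lifts the total to 6826 at 31 m³.
Runner-up furniture crates + glassware cases + paper rolls tops out at 6279.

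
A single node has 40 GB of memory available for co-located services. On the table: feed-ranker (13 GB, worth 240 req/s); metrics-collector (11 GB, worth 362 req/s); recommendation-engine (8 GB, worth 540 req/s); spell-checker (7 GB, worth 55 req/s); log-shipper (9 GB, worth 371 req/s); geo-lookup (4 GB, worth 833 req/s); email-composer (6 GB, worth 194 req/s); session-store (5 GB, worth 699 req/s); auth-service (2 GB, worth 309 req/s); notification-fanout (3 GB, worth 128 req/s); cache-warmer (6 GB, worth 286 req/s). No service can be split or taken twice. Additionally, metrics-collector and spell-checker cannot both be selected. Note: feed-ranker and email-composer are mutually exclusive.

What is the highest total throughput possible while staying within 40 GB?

3232

Greedy by ratio would take recommendation-engine + log-shipper + geo-lookup + session-store + auth-service + notification-fanout + cache-warmer: 37 GB used, total 3166.
Replace notification-fanout with email-composer: the trade gains 66 net, giving 3232 at 40 GB.
Next best is recommendation-engine + log-shipper + geo-lookup + session-store + auth-service + notification-fanout + cache-warmer at 3166 (37 GB) — short by 66.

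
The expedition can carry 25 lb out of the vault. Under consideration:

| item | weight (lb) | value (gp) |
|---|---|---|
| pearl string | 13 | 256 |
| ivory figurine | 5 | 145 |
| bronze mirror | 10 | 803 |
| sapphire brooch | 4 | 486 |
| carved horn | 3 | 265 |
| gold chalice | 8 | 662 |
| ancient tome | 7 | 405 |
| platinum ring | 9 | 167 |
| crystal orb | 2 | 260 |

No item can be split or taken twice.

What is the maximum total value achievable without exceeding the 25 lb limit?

Density check — crystal orb 130.00, sapphire brooch 121.50, carved horn 88.33, gold chalice 82.75 are the best per lb.
Taking the top-ratio items first gives sapphire brooch + carved horn + gold chalice + ancient tome + crystal orb for 2078 (24 lb).
Replace ancient tome and crystal orb with bronze mirror: the trade gains 138 net, giving 2216 at 25 lb.
Next best is bronze mirror + sapphire brooch + gold chalice + crystal orb at 2211 (24 lb) — short by 5.

2216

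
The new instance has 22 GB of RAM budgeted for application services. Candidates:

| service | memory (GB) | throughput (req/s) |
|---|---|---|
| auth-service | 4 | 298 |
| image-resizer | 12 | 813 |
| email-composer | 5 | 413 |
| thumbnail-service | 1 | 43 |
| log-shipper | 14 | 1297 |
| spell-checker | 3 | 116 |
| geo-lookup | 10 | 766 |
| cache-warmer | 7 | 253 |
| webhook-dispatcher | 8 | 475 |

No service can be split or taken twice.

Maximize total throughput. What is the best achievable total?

1826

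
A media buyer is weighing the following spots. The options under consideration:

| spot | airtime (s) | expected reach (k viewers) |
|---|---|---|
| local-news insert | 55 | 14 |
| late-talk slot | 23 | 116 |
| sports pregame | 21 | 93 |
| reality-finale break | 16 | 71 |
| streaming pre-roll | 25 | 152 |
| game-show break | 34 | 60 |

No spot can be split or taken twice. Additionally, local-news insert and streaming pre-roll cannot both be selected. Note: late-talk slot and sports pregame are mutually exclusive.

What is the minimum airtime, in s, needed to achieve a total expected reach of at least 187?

39

Minimise s subject to total expected reach ≥ 187.
Taking late-talk slot + reality-finale break gives 187 (≥ 187) for 39 s.
No combination under 39 s hits 187.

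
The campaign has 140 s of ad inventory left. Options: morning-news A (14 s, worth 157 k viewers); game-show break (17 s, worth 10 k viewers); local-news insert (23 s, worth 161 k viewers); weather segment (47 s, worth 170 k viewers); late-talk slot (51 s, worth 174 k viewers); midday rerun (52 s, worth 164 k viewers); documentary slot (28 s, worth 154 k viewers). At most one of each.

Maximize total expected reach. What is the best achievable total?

662

Filling by ratio: morning-news A + game-show break + local-news insert + weather segment + documentary slot for 652, with 11 s left unused.
Replace game-show break and documentary slot with late-talk slot: the trade gains 10 net, giving 662 at 135 s.
Next best is morning-news A + local-news insert + late-talk slot + midday rerun at 656 (140 s) — short by 6.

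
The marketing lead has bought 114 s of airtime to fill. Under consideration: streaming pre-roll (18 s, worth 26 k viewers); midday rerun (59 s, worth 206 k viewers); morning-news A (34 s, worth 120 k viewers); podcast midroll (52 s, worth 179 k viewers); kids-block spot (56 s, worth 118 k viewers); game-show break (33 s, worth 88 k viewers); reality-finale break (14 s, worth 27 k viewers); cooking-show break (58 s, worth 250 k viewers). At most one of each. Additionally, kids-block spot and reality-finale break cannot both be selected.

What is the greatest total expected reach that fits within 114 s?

429

Filling by ratio: morning-news A + reality-finale break + cooking-show break for 397, with 8 s left unused.
Replace morning-news A and reality-finale break with podcast midroll: the trade gains 32 net, giving 429 at 110 s.
No other feasible combination exceeds 429.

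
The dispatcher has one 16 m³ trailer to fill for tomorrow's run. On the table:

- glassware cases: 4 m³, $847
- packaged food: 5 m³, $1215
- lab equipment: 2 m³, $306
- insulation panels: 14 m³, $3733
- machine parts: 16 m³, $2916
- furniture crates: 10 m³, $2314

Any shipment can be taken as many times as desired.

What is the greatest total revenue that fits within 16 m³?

4039

Density check — insulation panels 266.64, packaged food 243.00, furniture crates 231.40 are the best per m³.
Lab equipment + insulation panels uses 16 of the 16 m³ and totals 4039.
Every other selection either busts 16 m³ or fails to beat 4039.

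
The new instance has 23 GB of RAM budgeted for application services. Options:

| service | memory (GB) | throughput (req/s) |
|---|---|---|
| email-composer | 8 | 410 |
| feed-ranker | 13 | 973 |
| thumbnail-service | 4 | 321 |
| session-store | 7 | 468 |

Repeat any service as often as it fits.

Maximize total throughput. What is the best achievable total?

1752

Filling by ratio: 5×thumbnail-service for 1605, with 3 GB left unused.
Replace thumbnail-service with session-store: the trade gains 147 net, giving 1752 at 23 GB.
Nothing else within 23 GB beats 1752.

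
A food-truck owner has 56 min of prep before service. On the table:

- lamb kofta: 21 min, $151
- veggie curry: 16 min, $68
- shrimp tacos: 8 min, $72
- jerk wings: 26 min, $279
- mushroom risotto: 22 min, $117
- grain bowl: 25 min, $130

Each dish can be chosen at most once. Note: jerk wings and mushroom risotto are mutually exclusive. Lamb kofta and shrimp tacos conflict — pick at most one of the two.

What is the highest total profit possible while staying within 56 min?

430

Taking lamb kofta + jerk wings: 47 min used, 430 in profit.
No other feasible combination exceeds 430.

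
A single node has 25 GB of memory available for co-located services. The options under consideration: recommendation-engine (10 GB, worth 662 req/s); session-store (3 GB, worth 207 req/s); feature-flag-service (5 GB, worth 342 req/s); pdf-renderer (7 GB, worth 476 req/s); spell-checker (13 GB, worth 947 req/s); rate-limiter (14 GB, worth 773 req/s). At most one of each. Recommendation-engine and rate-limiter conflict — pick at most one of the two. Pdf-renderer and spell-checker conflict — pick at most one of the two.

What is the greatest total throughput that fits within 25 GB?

The ratio heuristic lands on session-store + feature-flag-service + spell-checker (1496) but leaves 4 GB idle.
Dropping spell-checker frees 13 GB; slotting in recommendation-engine + pdf-renderer (17 GB) lifts the total to 1687 at 25 GB.
An exhaustive check of the 64 subsets confirms 1687.

1687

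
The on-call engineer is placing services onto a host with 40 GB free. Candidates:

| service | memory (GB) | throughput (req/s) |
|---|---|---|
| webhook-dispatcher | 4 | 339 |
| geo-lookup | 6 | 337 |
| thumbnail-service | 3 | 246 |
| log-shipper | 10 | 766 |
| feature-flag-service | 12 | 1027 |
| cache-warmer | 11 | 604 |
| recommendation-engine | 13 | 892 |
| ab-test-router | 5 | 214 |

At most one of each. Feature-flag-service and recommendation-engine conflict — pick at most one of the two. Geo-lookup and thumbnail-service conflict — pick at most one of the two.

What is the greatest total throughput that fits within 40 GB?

Best packing: webhook-dispatcher + thumbnail-service + log-shipper + feature-flag-service + cache-warmer — 40 GB, 2982 total.

2982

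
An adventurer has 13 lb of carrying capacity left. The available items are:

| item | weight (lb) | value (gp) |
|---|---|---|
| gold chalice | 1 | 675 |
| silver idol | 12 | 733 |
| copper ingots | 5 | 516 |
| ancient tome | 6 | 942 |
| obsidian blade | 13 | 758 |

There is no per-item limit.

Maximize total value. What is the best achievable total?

8775

The ratio ordering already packs tightly: 13×gold chalice, 13 lb, 8775.
That's the maximum — no swap from here does better than 8775.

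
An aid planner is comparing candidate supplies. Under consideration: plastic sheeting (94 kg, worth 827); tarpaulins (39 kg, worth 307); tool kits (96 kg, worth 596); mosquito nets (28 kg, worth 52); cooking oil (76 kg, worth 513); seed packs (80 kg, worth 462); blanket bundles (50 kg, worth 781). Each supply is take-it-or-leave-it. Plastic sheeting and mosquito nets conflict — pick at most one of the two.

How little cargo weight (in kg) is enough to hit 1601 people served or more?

144

Minimise kg subject to total people served ≥ 1601.
plastic sheeting + blanket bundles reaches 1608 using 144 kg.
Any bundle with less than 144 kg falls short of 1601.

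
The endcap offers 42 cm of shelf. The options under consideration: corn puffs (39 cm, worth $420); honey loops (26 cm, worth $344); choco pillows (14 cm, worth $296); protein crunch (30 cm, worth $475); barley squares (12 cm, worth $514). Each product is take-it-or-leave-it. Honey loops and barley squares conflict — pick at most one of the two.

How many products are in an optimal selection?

2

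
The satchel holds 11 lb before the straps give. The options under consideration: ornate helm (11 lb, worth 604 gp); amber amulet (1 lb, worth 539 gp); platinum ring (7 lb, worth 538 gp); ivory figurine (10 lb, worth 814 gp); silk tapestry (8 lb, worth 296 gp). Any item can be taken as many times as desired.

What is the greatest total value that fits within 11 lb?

Best packing: 11×amber amulet — 11 lb, 5929 total.
Nothing else within 11 lb beats 5929.

5929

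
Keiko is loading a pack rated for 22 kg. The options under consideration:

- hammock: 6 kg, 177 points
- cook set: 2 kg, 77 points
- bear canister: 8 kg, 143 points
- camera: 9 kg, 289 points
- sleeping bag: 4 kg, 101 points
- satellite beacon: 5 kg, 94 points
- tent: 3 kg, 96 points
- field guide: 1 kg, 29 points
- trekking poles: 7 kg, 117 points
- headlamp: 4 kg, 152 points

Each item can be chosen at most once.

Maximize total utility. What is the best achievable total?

A density-first pass picks cook set + camera + tent + field guide + headlamp — 643 at 19 kg.
Replace tent with hammock: the trade gains 81 net, giving 724 at 22 kg.
Runner-up cook set + camera + sleeping bag + tent + headlamp tops out at 715.

724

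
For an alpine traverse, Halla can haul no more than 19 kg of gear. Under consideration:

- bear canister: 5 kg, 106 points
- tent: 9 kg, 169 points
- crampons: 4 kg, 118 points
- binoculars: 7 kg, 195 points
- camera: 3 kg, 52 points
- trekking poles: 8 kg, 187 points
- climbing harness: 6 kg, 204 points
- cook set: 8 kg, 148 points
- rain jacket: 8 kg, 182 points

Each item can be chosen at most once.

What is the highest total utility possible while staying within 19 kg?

517

By utility per kg: climbing harness 34.00, crampons 29.50, binoculars 27.86, trekking poles 23.38 lead.
Taking crampons + binoculars + climbing harness: 17 kg used, 517 in utility.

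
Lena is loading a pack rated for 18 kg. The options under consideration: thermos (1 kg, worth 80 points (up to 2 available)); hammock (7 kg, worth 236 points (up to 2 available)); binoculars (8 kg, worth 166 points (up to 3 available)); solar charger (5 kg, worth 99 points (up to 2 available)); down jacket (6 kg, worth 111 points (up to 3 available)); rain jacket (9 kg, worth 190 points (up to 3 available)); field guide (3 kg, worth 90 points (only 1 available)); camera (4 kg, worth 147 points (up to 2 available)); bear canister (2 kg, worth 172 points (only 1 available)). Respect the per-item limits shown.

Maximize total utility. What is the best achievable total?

The ratio heuristic lands on 2×thermos + field guide + 2×camera + bear canister (716) but leaves 3 kg idle.
Dropping camera frees 4 kg; slotting in hammock (7 kg) lifts the total to 805 at 18 kg.
No other feasible combination exceeds 805.

805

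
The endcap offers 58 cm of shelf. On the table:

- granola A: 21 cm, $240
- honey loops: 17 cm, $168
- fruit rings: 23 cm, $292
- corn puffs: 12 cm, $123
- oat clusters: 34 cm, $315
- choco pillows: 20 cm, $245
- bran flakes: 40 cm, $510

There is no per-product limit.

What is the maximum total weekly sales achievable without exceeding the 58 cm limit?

707

By weekly sales per cm: bran flakes 12.75, fruit rings 12.70, choco pillows 12.25 lead.
The ratio heuristic lands on corn puffs + bran flakes (633) but leaves 6 cm idle.
Dropping bran flakes frees 40 cm; slotting in 2×fruit rings (46 cm) lifts the total to 707 at 58 cm.
Nothing else within 58 cm beats 707.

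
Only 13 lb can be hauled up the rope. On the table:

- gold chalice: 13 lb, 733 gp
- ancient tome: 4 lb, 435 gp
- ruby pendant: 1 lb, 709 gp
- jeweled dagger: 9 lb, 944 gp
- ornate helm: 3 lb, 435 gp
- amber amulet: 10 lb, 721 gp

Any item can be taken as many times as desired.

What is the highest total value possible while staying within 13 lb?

Density check — ruby pendant 709.00, ornate helm 145.00, ancient tome 108.75 are the best per lb.
Taking 13×ruby pendant: 13 lb used, 9217 in value.

9217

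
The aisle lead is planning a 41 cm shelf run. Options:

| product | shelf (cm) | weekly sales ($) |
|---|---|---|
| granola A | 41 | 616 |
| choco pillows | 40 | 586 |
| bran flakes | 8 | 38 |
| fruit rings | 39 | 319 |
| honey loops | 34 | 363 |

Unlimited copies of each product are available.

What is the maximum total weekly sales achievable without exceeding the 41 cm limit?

616

Best packing: granola A — 41 cm, 616 total.
No other feasible combination exceeds 616.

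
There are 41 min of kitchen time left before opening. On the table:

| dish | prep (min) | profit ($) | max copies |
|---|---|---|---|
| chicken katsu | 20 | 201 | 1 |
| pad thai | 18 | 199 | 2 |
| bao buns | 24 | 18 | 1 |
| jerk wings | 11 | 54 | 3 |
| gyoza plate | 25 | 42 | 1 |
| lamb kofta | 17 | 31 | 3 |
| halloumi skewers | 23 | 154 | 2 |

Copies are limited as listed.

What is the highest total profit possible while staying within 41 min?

400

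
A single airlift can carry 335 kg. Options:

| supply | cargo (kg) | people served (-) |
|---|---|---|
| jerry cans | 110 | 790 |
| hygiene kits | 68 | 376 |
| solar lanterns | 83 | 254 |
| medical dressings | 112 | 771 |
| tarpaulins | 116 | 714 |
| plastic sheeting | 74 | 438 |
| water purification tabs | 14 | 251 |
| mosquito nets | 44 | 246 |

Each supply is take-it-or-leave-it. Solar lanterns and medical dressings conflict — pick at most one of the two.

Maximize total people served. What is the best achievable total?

Taking jerry cans + medical dressings + plastic sheeting + water purification tabs: 310 kg used, 2250 in people served.

2250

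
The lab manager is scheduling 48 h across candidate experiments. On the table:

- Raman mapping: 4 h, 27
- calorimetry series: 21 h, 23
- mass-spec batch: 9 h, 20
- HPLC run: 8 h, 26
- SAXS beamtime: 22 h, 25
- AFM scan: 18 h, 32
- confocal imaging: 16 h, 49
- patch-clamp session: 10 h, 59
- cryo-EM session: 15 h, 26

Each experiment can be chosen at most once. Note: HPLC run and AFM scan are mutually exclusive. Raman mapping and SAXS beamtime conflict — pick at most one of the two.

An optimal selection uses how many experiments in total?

Optimal total is 181.
Raman mapping + mass-spec batch + HPLC run + confocal imaging + patch-clamp session hits 181 at 47 h.
Every optimal selection uses 5 experiments.

5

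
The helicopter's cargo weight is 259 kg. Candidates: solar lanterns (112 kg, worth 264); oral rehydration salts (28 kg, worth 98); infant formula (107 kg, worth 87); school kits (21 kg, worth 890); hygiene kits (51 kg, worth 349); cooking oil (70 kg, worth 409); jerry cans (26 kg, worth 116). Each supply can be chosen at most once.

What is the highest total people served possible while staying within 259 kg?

1912

Greedy by ratio would take oral rehydration salts + school kits + hygiene kits + cooking oil + jerry cans: 196 kg used, total 1862.
Dropping oral rehydration salts and jerry cans frees 54 kg; slotting in solar lanterns (112 kg) lifts the total to 1912 at 254 kg.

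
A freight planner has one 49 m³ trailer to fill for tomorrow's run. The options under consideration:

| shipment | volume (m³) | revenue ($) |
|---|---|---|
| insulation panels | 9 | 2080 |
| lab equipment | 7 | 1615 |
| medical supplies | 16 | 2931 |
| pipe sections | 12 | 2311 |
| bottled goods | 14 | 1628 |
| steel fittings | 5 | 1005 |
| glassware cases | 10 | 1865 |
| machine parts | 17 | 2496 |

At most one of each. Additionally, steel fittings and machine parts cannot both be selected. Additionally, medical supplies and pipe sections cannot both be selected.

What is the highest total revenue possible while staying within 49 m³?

9496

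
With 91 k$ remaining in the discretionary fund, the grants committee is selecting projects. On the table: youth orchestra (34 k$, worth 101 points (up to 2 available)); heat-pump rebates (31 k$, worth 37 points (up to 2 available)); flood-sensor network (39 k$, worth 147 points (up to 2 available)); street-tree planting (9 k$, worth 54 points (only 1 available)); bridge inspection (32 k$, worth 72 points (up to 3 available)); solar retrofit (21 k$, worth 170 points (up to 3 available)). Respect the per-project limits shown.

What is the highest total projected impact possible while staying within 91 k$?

Density check — solar retrofit 8.10, street-tree planting 6.00, flood-sensor network 3.77, youth orchestra 2.97 are the best per k$.
Best packing: street-tree planting + 3×solar retrofit — 72 k$, 564 total.
That's the maximum — no swap from here does better than 564.

564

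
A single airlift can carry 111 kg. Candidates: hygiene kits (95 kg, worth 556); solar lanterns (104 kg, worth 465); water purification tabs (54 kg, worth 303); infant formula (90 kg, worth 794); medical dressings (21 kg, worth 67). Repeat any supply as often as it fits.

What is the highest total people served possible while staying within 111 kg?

861

Taking infant formula + medical dressings: 111 kg used, 861 in people served.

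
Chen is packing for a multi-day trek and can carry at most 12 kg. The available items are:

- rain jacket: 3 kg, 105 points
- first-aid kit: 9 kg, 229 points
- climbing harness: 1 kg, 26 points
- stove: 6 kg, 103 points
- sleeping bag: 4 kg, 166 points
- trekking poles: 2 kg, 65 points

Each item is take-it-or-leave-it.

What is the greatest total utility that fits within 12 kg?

Best packing: rain jacket + climbing harness + sleeping bag + trekking poles — 10 kg, 362 total.
The closest alternative, rain jacket + sleeping bag + trekking poles, reaches only 336.

362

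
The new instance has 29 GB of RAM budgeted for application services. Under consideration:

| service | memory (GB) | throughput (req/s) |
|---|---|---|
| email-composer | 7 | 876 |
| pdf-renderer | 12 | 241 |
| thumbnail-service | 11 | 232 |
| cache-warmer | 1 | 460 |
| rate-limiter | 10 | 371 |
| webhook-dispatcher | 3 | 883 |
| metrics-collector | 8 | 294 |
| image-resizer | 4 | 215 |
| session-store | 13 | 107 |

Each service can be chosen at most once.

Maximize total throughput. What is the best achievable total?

2884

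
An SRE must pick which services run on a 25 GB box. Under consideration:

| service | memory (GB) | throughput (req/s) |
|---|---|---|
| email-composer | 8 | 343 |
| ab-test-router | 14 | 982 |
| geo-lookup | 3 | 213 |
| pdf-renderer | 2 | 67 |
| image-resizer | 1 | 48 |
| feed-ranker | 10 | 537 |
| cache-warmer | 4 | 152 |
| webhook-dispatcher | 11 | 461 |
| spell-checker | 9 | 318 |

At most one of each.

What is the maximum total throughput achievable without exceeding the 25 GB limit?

A density-first pass picks ab-test-router + geo-lookup + pdf-renderer + image-resizer + cache-warmer — 1462 at 24 GB.
Replace geo-lookup and pdf-renderer and cache-warmer with feed-ranker: the trade gains 105 net, giving 1567 at 25 GB.
Next best is email-composer + ab-test-router + geo-lookup at 1538 (25 GB) — short by 29.

1567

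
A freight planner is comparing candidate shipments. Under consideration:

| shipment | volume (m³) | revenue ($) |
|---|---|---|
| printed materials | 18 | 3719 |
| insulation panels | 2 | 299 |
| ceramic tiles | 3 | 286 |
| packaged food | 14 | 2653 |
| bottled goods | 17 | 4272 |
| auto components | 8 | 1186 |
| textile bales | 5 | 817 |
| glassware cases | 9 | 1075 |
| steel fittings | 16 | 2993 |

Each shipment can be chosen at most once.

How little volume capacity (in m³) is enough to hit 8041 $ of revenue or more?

Minimise m³ subject to total revenue ≥ 8041.
printed materials + insulation panels + bottled goods: 8290 revenue at 37 m³.
Below 37 m³ the best achievable stays under 8041.

37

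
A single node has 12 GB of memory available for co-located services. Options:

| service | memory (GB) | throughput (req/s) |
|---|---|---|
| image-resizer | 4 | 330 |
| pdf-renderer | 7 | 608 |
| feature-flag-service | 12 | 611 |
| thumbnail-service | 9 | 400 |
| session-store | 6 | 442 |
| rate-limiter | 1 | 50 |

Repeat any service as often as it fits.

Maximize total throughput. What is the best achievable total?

990

Greedy by ratio would take image-resizer + pdf-renderer + rate-limiter: 12 GB used, total 988.
Dropping pdf-renderer and rate-limiter frees 8 GB; slotting in 2×image-resizer (8 GB) lifts the total to 990 at 12 GB.
That's the maximum — no swap from here does better than 990.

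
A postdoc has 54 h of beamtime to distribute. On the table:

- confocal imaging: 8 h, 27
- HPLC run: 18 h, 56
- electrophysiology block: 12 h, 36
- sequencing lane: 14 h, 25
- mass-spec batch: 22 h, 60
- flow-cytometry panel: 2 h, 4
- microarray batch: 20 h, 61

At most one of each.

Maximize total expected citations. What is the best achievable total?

Filling by ratio: confocal imaging + HPLC run + flow-cytometry panel + microarray batch for 148, with 6 h left unused.
Reworking the packing: electrophysiology block + mass-spec batch + microarray batch uses 54 h and improves the total to 157.
That's the maximum — no swap from here does better than 157.

157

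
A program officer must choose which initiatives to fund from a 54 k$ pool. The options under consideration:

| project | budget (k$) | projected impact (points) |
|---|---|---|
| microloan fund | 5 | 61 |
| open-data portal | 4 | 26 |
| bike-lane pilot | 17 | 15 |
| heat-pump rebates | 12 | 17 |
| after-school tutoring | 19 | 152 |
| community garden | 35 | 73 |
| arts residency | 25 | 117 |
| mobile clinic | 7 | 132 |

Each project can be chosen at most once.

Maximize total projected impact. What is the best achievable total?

401

Filling by ratio: microloan fund + open-data portal + heat-pump rebates + after-school tutoring + mobile clinic for 388, with 7 k$ left unused.
Dropping microloan fund and open-data portal and heat-pump rebates frees 21 k$; slotting in arts residency (25 k$) lifts the total to 401 at 51 k$.
The closest alternative, microloan fund + open-data portal + heat-pump rebates + after-school tutoring + mobile clinic, reaches only 388.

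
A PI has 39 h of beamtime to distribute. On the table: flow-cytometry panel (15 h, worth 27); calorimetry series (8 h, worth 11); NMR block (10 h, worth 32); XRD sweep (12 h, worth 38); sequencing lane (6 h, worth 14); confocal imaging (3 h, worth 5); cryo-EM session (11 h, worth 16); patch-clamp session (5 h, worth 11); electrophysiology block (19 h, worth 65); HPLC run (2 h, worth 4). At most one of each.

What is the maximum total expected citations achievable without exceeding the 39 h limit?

121

Greedy by ratio would take NMR block + sequencing lane + electrophysiology block + HPLC run: 37 h used, total 115.
The 10 h tied up in NMR block is better spent on XRD sweep — total rises to 121 (39 h).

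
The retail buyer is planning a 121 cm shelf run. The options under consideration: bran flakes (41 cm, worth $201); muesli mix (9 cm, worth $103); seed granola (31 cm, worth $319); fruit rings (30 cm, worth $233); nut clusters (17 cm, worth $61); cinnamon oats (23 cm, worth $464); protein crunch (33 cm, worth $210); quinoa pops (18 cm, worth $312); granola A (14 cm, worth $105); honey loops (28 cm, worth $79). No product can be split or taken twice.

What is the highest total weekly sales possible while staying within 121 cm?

1433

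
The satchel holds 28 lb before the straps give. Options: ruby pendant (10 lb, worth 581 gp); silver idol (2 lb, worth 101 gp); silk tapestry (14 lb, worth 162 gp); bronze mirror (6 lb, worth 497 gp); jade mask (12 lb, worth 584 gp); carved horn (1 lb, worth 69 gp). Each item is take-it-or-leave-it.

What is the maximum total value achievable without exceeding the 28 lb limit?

A density-first pass picks ruby pendant + silver idol + bronze mirror + carved horn — 1248 at 19 lb.
Dropping silver idol and carved horn frees 3 lb; slotting in jade mask (12 lb) lifts the total to 1662 at 28 lb.

1662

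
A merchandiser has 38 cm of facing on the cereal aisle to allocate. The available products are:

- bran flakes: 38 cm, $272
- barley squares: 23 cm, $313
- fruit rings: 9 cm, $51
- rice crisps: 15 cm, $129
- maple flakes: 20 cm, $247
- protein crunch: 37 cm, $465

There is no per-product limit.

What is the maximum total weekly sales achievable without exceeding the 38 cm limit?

Greedy by ratio would take barley squares + rice crisps: 38 cm used, total 442.
Replace barley squares and rice crisps with protein crunch: the trade gains 23 net, giving 465 at 37 cm.
The spare 1 cm is too small for any remaining product, and no exchange beats 465.

465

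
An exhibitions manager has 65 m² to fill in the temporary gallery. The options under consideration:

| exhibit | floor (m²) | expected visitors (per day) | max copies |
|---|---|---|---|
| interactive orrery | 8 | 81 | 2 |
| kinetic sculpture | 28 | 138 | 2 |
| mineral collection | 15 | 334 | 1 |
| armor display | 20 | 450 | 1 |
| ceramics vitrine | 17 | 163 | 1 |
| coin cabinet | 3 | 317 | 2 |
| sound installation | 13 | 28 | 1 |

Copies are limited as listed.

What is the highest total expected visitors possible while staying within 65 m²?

1581

A density-first pass picks 2×interactive orrery + mineral collection + armor display + 2×coin cabinet — 1580 at 57 m².
Dropping 2×interactive orrery frees 16 m²; slotting in ceramics vitrine (17 m²) lifts the total to 1581 at 58 m².
That's the maximum — no swap from here does better than 1581.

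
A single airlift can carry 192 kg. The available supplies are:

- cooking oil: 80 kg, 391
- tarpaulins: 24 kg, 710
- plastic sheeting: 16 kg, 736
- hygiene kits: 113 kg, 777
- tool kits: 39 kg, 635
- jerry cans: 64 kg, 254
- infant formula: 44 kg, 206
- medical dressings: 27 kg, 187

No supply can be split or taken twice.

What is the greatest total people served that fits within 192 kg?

2858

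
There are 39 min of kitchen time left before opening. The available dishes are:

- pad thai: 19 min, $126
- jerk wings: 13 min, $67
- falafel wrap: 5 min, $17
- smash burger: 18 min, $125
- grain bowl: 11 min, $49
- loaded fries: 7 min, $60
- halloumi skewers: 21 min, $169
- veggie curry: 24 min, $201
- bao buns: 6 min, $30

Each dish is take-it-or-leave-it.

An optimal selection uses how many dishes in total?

2

Best achievable profit is 294.
For example smash burger + halloumi skewers achieves it, using 39 min.
All optima have 2 dishes.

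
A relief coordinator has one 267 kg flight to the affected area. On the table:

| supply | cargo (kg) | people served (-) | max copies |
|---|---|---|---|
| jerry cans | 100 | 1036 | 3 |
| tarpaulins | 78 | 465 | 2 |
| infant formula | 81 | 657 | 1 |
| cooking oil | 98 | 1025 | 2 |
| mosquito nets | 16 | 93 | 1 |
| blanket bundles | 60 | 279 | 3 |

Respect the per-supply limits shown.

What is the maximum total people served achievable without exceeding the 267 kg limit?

2351

A density-first pass picks 2×cooking oil + mosquito nets — 2143 at 212 kg.
The 212 kg tied up in 2×cooking oil and mosquito nets is better spent on 2×jerry cans + blanket bundles — total rises to 2351 (260 kg).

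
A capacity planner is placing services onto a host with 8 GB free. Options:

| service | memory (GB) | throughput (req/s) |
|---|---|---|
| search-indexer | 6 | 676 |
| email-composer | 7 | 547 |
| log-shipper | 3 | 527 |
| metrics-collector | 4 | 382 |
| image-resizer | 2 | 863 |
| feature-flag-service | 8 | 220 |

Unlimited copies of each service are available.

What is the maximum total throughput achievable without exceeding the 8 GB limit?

3452

Taking 4×image-resizer: 8 GB used, 3452 in throughput.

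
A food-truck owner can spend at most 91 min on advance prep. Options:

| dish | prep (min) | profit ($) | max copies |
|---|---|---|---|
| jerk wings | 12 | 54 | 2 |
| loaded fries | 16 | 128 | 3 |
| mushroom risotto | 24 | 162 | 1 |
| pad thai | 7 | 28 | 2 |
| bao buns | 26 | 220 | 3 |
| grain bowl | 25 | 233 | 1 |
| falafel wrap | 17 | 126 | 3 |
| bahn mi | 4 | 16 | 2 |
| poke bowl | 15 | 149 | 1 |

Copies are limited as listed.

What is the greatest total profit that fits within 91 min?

766

The ratio heuristic lands on loaded fries + pad thai + bao buns + grain bowl + poke bowl (758) but leaves 2 min idle.
Replace pad thai and bao buns with 2×loaded fries: the trade gains 8 net, giving 766 at 88 min.
Every other selection either busts 91 min or exceeds an availability limit or fails to beat 766.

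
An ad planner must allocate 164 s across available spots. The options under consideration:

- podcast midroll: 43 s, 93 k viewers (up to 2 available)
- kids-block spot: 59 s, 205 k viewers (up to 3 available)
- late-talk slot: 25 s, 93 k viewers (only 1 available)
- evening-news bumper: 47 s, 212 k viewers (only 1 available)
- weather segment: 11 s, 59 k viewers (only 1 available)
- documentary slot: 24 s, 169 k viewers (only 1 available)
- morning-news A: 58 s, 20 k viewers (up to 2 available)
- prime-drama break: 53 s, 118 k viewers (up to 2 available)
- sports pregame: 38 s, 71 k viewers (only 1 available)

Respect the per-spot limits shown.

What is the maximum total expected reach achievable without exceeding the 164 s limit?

By expected reach per s: documentary slot 7.04, weather segment 5.36, evening-news bumper 4.51 lead.
The ratio heuristic lands on late-talk slot + evening-news bumper + weather segment + documentary slot + prime-drama break (651) but leaves 4 s idle.
Dropping weather segment and prime-drama break frees 64 s; slotting in kids-block spot (59 s) lifts the total to 679 at 155 s.
No other feasible combination exceeds 679.

679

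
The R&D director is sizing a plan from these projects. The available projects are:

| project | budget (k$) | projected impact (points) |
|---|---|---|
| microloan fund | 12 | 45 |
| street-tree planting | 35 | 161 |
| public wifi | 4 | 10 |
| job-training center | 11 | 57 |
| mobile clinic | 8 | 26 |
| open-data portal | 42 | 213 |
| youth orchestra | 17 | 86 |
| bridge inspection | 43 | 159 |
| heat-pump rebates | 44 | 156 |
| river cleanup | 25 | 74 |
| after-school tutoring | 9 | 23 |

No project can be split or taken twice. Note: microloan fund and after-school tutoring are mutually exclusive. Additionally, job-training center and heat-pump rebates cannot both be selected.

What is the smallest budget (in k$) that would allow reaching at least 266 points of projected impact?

53

Look for the lowest-budget combination reaching 266.
job-training center + open-data portal reaches 270 using 53 k$.
No combination under 53 k$ hits 266.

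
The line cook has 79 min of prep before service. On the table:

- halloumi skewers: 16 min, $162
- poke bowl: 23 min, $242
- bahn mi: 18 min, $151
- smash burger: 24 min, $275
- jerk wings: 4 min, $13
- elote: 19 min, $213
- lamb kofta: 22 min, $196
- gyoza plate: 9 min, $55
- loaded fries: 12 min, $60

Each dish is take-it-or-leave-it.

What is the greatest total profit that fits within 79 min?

By profit per min: smash burger 11.46, elote 11.21, poke bowl 10.52 lead.
Greedy by ratio would take poke bowl + smash burger + jerk wings + elote + gyoza plate: 79 min used, total 798.
A better packing is halloumi skewers + bahn mi + smash burger + elote: 77 min, total 801.
Next best is poke bowl + smash burger + jerk wings + elote + gyoza plate at 798 (79 min) — short by 3.

801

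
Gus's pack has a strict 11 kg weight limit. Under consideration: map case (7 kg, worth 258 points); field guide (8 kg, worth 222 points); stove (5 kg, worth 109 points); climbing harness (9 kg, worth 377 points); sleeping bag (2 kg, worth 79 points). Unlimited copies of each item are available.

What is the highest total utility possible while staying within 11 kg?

456

Ranking by ratio (utility/kg): climbing harness 41.89, sleeping bag 39.50, map case 36.86.
The ratio ordering already packs tightly: climbing harness + sleeping bag, 11 kg, 456.
Nothing else within 11 kg beats 456.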